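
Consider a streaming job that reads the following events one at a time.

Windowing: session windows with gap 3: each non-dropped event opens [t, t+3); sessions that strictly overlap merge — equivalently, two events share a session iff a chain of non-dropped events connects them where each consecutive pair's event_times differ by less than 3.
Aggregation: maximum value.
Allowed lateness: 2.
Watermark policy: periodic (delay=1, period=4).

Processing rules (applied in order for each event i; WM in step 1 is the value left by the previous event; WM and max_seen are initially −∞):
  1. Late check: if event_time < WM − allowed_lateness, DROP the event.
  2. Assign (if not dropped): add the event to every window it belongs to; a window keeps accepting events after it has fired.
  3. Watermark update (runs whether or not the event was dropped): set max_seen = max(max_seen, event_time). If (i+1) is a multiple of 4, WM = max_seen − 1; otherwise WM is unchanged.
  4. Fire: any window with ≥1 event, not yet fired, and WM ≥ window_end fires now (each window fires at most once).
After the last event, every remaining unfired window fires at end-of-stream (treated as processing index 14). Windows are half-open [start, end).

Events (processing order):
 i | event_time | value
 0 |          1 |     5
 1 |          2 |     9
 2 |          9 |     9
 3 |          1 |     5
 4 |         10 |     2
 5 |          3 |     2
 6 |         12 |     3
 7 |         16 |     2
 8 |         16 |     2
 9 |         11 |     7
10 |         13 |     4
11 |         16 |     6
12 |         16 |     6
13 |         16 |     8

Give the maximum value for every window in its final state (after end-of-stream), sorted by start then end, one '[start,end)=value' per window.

i=0 t=1 v=5: → [1,4); WM=−∞
i=1 t=2 v=9: → [1,5); WM=−∞
i=2 t=9 v=9: → [9,12); WM=−∞
i=3 t=1 v=5: → [1,5); WM=8
i=4 t=10 v=2: → [9,13); WM=8
i=5 t=3 v=2: DROP (t<8-2); WM=8
i=6 t=12 v=3: → [9,15); WM=8
i=7 t=16 v=2: → [16,19); WM=15
i=8 t=16 v=2: → [16,19); WM=15
i=9 t=11 v=7: DROP (t<15-2); WM=15
i=10 t=13 v=4: → [9,16); WM=15
i=11 t=16 v=6: → [16,19); WM=15
i=12 t=16 v=6: → [16,19); WM=15
i=13 t=16 v=8: → [16,19); WM=15

[1,5)=9 [9,16)=9 [16,19)=8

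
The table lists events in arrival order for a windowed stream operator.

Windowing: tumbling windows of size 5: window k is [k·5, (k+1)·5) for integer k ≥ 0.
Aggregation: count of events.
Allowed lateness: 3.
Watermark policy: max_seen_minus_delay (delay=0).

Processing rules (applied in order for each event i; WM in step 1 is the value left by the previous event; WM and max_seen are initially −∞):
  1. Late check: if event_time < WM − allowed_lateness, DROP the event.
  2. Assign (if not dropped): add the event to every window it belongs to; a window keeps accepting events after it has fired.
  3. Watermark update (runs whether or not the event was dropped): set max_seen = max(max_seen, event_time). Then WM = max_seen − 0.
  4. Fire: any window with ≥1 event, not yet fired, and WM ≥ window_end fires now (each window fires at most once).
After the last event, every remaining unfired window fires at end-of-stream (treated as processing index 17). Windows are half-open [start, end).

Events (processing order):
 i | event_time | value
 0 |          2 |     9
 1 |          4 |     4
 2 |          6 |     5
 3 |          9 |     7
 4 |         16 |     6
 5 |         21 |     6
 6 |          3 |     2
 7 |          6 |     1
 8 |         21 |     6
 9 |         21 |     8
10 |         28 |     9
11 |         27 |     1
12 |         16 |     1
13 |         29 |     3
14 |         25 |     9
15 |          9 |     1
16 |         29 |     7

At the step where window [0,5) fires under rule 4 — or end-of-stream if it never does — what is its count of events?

i=0 t=2 v=9: → [0,5); WM=2
i=1 t=4 v=4: → [0,5); WM=4
i=2 t=6 v=5: → [5,10); WM=6; [0,5) fires=2
i=3 t=9 v=7: → [5,10); WM=9
i=4 t=16 v=6: → [15,20); WM=16; [5,10) fires=2
i=5 t=21 v=6: → [20,25); WM=21; [15,20) fires=1
i=6 t=3 v=2: DROP (t<21-3); WM=21
i=7 t=6 v=1: DROP (t<21-3); WM=21
i=8 t=21 v=6: → [20,25); WM=21
i=9 t=21 v=8: → [20,25); WM=21
i=10 t=28 v=9: → [25,30); WM=28; [20,25) fires=3
i=11 t=27 v=1: → [25,30); WM=28
i=12 t=16 v=1: DROP (t<28-3); WM=28
i=13 t=29 v=3: → [25,30); WM=29
i=14 t=25 v=9: DROP (t<29-3); WM=29
i=15 t=9 v=1: DROP (t<29-3); WM=29
i=16 t=29 v=7: → [25,30); WM=29

2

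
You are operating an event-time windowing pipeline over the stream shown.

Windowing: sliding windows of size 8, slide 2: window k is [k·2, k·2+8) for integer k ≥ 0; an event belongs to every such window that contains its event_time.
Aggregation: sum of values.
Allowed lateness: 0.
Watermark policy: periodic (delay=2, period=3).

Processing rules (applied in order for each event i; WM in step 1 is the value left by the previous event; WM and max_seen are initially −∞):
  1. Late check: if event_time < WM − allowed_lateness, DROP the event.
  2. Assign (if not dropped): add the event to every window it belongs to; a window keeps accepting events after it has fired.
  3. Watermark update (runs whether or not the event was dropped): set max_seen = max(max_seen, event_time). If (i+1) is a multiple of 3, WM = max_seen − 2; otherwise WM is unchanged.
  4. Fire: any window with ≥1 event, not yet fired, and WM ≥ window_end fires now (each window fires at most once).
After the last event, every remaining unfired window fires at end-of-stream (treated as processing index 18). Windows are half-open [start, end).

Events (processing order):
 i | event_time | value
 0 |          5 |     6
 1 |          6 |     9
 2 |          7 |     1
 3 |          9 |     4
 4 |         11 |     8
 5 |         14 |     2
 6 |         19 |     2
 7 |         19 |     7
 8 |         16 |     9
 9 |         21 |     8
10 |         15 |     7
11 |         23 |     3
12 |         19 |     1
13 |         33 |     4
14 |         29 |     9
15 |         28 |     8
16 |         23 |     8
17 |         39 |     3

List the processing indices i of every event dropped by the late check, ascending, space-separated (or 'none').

10 12 15 16

i=0 t=5 v=6: → [4,12),[2,10),[0,8); WM=−∞
i=1 t=6 v=9: → [6,14),[4,12),[2,10),[0,8); WM=−∞
i=2 t=7 v=1: → [6,14),[4,12),[2,10),[0,8); WM=5
i=3 t=9 v=4: → [8,16),[6,14),[4,12),[2,10); WM=5
i=4 t=11 v=8: → [10,18),[8,16),[6,14),[4,12); WM=5
i=5 t=14 v=2: → [14,22),[12,20),[10,18),[8,16); WM=12; [0,8) fires=16 [2,10) fires=20 [4,12) fires=28
i=6 t=19 v=2: → [18,26),[16,24),[14,22),[12,20); WM=12
i=7 t=19 v=7: → [18,26),[16,24),[14,22),[12,20); WM=12
i=8 t=16 v=9: → [16,24),[14,22),[12,20),[10,18); WM=17; [6,14) fires=22 [8,16) fires=14
i=9 t=21 v=8: → [20,28),[18,26),[16,24),[14,22); WM=17
i=10 t=15 v=7: DROP (t<17-0); WM=17
i=11 t=23 v=3: → [22,30),[20,28),[18,26),[16,24); WM=21; [10,18) fires=19 [12,20) fires=20
i=12 t=19 v=1: DROP (t<21-0); WM=21
i=13 t=33 v=4: → [32,40),[30,38),[28,36),[26,34); WM=21
i=14 t=29 v=9: → [28,36),[26,34),[24,32),[22,30); WM=31; [14,22) fires=28 [16,24) fires=29 [18,26) fires=20 [20,28) fires=11 [22,30) fires=12
i=15 t=28 v=8: DROP (t<31-0); WM=31
i=16 t=23 v=8: DROP (t<31-0); WM=31
i=17 t=39 v=3: → [38,46),[36,44),[34,42),[32,40); WM=37; [24,32) fires=9 [26,34) fires=13 [28,36) fires=13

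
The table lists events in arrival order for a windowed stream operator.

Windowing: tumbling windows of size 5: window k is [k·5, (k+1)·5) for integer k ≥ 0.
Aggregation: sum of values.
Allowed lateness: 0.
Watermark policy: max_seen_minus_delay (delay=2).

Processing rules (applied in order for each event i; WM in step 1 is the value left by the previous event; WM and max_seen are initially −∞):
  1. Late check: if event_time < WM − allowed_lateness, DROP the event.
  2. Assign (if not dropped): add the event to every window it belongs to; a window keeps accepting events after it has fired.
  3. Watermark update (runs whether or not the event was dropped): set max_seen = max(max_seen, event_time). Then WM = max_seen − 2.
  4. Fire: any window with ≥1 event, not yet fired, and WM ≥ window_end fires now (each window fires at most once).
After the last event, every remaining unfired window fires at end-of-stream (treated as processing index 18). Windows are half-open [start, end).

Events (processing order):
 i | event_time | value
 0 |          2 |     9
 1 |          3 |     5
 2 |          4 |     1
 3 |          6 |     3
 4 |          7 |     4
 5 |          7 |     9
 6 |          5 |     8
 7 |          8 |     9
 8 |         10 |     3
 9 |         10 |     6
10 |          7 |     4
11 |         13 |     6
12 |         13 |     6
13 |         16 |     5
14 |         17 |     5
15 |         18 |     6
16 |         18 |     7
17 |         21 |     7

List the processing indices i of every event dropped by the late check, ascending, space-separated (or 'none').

i=0 t=2 v=9: → [0,5); WM=0
i=1 t=3 v=5: → [0,5); WM=1
i=2 t=4 v=1: → [0,5); WM=2
i=3 t=6 v=3: → [5,10); WM=4
i=4 t=7 v=4: → [5,10); WM=5; [0,5) fires=15
i=5 t=7 v=9: → [5,10); WM=5
i=6 t=5 v=8: → [5,10); WM=5
i=7 t=8 v=9: → [5,10); WM=6
i=8 t=10 v=3: → [10,15); WM=8
i=9 t=10 v=6: → [10,15); WM=8
i=10 t=7 v=4: DROP (t<8-0); WM=8
i=11 t=13 v=6: → [10,15); WM=11; [5,10) fires=33
i=12 t=13 v=6: → [10,15); WM=11
i=13 t=16 v=5: → [15,20); WM=14
i=14 t=17 v=5: → [15,20); WM=15; [10,15) fires=21
i=15 t=18 v=6: → [15,20); WM=16
i=16 t=18 v=7: → [15,20); WM=16
i=17 t=21 v=7: → [20,25); WM=19

10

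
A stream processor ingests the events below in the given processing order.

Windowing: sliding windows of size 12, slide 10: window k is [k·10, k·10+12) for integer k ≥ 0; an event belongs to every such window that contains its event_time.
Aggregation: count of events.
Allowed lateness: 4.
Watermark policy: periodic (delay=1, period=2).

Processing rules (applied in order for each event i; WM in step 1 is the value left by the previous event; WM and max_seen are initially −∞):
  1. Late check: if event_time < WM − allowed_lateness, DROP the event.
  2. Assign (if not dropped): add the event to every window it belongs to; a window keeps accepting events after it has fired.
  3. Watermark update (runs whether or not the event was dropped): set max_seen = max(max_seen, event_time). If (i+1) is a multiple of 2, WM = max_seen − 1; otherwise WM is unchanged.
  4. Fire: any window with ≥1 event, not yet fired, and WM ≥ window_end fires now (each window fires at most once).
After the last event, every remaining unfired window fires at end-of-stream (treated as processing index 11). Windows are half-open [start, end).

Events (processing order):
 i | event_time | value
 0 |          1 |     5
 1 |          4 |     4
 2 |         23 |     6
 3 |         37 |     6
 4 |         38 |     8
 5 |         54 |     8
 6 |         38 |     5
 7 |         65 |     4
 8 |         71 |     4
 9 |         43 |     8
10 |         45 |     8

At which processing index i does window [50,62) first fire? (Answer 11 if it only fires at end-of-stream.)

7

i=0 t=1 v=5: → [0,12); WM=−∞
i=1 t=4 v=4: → [0,12); WM=3
i=2 t=23 v=6: → [20,32); WM=3
i=3 t=37 v=6: → [30,42); WM=36; [0,12) fires=2 [20,32) fires=1
i=4 t=38 v=8: → [30,42); WM=36
i=5 t=54 v=8: → [50,62); WM=53; [30,42) fires=2
i=6 t=38 v=5: DROP (t<53-4); WM=53
i=7 t=65 v=4: → [60,72); WM=64; [50,62) fires=1
i=8 t=71 v=4: → [70,82),[60,72); WM=64
i=9 t=43 v=8: DROP (t<64-4); WM=70
i=10 t=45 v=8: DROP (t<70-4); WM=70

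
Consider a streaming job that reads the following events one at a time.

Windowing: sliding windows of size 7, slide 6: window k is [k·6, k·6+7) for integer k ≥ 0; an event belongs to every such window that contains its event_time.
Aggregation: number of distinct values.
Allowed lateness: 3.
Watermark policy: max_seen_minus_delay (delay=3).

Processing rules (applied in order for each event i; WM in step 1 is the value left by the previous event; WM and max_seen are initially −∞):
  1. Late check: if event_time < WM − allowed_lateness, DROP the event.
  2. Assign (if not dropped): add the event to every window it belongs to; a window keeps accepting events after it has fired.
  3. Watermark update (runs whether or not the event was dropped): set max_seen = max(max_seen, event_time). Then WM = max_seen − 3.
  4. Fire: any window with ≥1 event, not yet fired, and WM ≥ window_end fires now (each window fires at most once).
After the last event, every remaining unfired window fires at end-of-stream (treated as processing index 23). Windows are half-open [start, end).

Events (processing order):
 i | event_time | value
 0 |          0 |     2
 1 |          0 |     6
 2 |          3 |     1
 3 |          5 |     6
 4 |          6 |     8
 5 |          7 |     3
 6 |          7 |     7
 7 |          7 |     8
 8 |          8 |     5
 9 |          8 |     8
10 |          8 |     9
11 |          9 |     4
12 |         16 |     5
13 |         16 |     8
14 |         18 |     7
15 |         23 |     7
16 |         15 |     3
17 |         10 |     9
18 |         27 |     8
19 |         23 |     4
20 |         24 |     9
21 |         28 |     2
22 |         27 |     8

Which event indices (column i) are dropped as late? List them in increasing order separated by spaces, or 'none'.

16 17

i=0 t=0 v=2: → [0,7); WM=-3
i=1 t=0 v=6: → [0,7); WM=-3
i=2 t=3 v=1: → [0,7); WM=0
i=3 t=5 v=6: → [0,7); WM=2
i=4 t=6 v=8: → [6,13),[0,7); WM=3
i=5 t=7 v=3: → [6,13); WM=4
i=6 t=7 v=7: → [6,13); WM=4
i=7 t=7 v=8: → [6,13); WM=4
i=8 t=8 v=5: → [6,13); WM=5
i=9 t=8 v=8: → [6,13); WM=5
i=10 t=8 v=9: → [6,13); WM=5
i=11 t=9 v=4: → [6,13); WM=6
i=12 t=16 v=5: → [12,19); WM=13; [0,7) fires=4 [6,13) fires=6
i=13 t=16 v=8: → [12,19); WM=13
i=14 t=18 v=7: → [18,25),[12,19); WM=15
i=15 t=23 v=7: → [18,25); WM=20; [12,19) fires=3
i=16 t=15 v=3: DROP (t<20-3); WM=20
i=17 t=10 v=9: DROP (t<20-3); WM=20
i=18 t=27 v=8: → [24,31); WM=24
i=19 t=23 v=4: → [18,25); WM=24
i=20 t=24 v=9: → [24,31),[18,25); WM=24
i=21 t=28 v=2: → [24,31); WM=25; [18,25) fires=3
i=22 t=27 v=8: → [24,31); WM=25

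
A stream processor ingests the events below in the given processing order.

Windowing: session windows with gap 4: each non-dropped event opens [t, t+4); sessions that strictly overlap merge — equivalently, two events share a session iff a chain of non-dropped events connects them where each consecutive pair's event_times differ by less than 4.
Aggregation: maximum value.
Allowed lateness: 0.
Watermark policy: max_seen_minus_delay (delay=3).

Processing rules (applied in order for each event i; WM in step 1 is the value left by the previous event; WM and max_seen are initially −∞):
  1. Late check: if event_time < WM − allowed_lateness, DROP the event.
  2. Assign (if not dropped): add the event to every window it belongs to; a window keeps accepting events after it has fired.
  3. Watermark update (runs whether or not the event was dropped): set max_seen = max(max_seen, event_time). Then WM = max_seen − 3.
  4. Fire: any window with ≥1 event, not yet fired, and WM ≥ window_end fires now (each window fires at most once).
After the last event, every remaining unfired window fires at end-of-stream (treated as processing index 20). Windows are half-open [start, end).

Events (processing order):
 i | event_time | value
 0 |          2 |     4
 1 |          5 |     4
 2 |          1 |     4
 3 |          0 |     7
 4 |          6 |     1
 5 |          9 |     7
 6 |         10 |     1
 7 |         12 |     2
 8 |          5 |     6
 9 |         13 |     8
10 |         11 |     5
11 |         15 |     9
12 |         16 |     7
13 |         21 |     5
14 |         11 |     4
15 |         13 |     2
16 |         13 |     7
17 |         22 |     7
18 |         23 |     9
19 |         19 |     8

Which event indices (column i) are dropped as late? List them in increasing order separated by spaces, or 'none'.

i=0 t=2 v=4: → [2,6); WM=-1
i=1 t=5 v=4: → [2,9); WM=2
i=2 t=1 v=4: DROP (t<2-0); WM=2
i=3 t=0 v=7: DROP (t<2-0); WM=2
i=4 t=6 v=1: → [2,10); WM=3
i=5 t=9 v=7: → [2,13); WM=6
i=6 t=10 v=1: → [2,14); WM=7
i=7 t=12 v=2: → [2,16); WM=9
i=8 t=5 v=6: DROP (t<9-0); WM=9
i=9 t=13 v=8: → [2,17); WM=10
i=10 t=11 v=5: → [2,17); WM=10
i=11 t=15 v=9: → [2,19); WM=12
i=12 t=16 v=7: → [2,20); WM=13
i=13 t=21 v=5: → [21,25); WM=18
i=14 t=11 v=4: DROP (t<18-0); WM=18
i=15 t=13 v=2: DROP (t<18-0); WM=18
i=16 t=13 v=7: DROP (t<18-0); WM=18
i=17 t=22 v=7: → [21,26); WM=19
i=18 t=23 v=9: → [21,27); WM=20
i=19 t=19 v=8: DROP (t<20-0); WM=20

2 3 8 14 15 16 19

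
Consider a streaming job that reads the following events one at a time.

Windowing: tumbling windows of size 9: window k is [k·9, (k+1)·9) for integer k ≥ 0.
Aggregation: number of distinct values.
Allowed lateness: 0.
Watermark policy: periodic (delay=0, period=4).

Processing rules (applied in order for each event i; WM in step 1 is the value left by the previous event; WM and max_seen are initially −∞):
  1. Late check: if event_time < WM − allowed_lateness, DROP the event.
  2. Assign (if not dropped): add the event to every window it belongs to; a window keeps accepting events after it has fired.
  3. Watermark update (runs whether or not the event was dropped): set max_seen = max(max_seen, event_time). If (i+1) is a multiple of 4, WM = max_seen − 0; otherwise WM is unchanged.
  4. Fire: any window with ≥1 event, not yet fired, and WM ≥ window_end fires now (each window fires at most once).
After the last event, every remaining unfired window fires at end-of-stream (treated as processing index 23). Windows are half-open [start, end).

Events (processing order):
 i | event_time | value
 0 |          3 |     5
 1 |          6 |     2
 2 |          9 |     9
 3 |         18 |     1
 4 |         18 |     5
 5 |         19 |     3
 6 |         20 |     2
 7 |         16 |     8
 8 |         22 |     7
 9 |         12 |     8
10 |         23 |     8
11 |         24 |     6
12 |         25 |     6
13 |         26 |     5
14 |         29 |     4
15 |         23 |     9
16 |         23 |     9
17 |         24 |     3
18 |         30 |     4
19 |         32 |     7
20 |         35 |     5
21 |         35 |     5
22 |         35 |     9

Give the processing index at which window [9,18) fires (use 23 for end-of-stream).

i=0 t=3 v=5: → [0,9); WM=−∞
i=1 t=6 v=2: → [0,9); WM=−∞
i=2 t=9 v=9: → [9,18); WM=−∞
i=3 t=18 v=1: → [18,27); WM=18; [0,9) fires=2 [9,18) fires=1
i=4 t=18 v=5: → [18,27); WM=18
i=5 t=19 v=3: → [18,27); WM=18
i=6 t=20 v=2: → [18,27); WM=18
i=7 t=16 v=8: DROP (t<18-0); WM=20
i=8 t=22 v=7: → [18,27); WM=20
i=9 t=12 v=8: DROP (t<20-0); WM=20
i=10 t=23 v=8: → [18,27); WM=20
i=11 t=24 v=6: → [18,27); WM=24
i=12 t=25 v=6: → [18,27); WM=24
i=13 t=26 v=5: → [18,27); WM=24
i=14 t=29 v=4: → [27,36); WM=24
i=15 t=23 v=9: DROP (t<24-0); WM=29; [18,27) fires=7
i=16 t=23 v=9: DROP (t<29-0); WM=29
i=17 t=24 v=3: DROP (t<29-0); WM=29
i=18 t=30 v=4: → [27,36); WM=29
i=19 t=32 v=7: → [27,36); WM=32
i=20 t=35 v=5: → [27,36); WM=32
i=21 t=35 v=5: → [27,36); WM=32
i=22 t=35 v=9: → [27,36); WM=32

3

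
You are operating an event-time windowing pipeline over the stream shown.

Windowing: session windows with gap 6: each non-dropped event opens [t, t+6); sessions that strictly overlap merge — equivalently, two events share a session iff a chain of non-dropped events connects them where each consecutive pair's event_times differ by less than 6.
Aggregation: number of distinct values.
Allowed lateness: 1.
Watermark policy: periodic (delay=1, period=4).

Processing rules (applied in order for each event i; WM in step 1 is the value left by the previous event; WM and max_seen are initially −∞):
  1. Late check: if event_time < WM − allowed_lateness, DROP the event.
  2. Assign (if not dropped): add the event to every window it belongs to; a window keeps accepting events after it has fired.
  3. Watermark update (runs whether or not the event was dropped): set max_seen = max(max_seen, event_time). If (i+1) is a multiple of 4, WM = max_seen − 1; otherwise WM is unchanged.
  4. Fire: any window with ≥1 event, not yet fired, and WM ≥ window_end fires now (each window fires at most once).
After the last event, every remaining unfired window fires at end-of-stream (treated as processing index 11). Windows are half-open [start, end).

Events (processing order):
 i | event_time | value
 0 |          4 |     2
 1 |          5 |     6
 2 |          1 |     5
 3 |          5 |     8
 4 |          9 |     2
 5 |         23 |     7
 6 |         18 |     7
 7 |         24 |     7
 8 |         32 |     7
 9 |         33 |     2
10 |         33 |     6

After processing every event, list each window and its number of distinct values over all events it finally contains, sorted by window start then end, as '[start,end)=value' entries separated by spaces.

i=0 t=4 v=2: → [4,10); WM=−∞
i=1 t=5 v=6: → [4,11); WM=−∞
i=2 t=1 v=5: → [1,11); WM=−∞
i=3 t=5 v=8: → [1,11); WM=4
i=4 t=9 v=2: → [1,15); WM=4
i=5 t=23 v=7: → [23,29); WM=4
i=6 t=18 v=7: → [18,29); WM=4
i=7 t=24 v=7: → [18,30); WM=23
i=8 t=32 v=7: → [32,38); WM=23
i=9 t=33 v=2: → [32,39); WM=23
i=10 t=33 v=6: → [32,39); WM=23

[1,15)=4 [18,30)=1 [32,39)=3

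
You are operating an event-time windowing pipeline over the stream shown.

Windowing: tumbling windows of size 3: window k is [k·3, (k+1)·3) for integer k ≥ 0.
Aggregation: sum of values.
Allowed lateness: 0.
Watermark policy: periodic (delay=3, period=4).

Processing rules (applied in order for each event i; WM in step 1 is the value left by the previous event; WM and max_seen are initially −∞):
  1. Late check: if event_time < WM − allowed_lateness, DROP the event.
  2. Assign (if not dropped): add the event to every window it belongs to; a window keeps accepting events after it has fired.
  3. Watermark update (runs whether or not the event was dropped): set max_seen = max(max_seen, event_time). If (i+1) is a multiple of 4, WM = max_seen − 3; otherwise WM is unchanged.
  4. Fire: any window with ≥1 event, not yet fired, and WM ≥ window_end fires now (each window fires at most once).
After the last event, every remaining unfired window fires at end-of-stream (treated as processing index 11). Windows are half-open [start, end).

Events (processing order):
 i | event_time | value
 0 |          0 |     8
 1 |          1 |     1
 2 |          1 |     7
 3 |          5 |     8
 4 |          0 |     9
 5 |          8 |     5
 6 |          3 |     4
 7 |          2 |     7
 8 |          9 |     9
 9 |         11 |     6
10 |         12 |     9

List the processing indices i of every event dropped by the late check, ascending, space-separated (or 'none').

4

i=0 t=0 v=8: → [0,3); WM=−∞
i=1 t=1 v=1: → [0,3); WM=−∞
i=2 t=1 v=7: → [0,3); WM=−∞
i=3 t=5 v=8: → [3,6); WM=2
i=4 t=0 v=9: DROP (t<2-0); WM=2
i=5 t=8 v=5: → [6,9); WM=2
i=6 t=3 v=4: → [3,6); WM=2
i=7 t=2 v=7: → [0,3); WM=5; [0,3) fires=23
i=8 t=9 v=9: → [9,12); WM=5
i=9 t=11 v=6: → [9,12); WM=5
i=10 t=12 v=9: → [12,15); WM=5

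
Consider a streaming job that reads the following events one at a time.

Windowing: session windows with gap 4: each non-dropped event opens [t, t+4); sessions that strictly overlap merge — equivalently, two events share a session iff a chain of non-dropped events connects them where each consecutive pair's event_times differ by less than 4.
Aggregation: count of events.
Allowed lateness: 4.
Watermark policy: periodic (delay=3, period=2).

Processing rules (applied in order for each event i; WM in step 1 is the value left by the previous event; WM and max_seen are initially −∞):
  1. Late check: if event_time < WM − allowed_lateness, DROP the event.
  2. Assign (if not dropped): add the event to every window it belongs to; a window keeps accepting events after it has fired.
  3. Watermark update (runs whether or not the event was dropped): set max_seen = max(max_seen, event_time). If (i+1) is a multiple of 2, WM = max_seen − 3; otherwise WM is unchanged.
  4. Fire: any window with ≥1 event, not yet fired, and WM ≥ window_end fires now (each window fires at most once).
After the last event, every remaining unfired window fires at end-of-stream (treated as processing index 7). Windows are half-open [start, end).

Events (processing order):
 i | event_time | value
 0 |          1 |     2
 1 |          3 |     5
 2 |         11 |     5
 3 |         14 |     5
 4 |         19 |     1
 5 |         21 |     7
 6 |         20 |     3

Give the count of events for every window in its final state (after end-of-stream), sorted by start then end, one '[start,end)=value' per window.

[1,7)=2 [11,18)=2 [19,25)=3

i=0 t=1 v=2: → [1,5); WM=−∞
i=1 t=3 v=5: → [1,7); WM=0
i=2 t=11 v=5: → [11,15); WM=0
i=3 t=14 v=5: → [11,18); WM=11
i=4 t=19 v=1: → [19,23); WM=11
i=5 t=21 v=7: → [19,25); WM=18
i=6 t=20 v=3: → [19,25); WM=18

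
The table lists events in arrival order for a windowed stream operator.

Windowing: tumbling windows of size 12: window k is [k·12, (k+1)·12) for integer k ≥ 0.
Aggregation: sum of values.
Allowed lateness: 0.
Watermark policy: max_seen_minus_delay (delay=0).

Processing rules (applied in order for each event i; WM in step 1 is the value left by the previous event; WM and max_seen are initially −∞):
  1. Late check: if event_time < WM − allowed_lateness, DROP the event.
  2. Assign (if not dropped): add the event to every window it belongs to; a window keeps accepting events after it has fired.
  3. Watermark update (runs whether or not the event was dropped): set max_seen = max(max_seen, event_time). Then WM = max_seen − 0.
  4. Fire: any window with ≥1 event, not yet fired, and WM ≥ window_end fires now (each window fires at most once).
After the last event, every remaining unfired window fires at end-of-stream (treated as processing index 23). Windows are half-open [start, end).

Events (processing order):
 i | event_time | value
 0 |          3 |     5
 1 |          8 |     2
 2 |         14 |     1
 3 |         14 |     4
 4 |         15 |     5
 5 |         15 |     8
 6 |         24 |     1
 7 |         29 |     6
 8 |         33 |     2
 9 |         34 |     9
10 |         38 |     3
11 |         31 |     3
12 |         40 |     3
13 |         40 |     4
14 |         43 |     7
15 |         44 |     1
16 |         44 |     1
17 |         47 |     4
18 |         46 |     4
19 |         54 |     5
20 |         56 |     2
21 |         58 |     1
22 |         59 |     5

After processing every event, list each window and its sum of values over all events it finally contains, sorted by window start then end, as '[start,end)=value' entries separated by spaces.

[0,12)=7 [12,24)=18 [24,36)=18 [36,48)=23 [48,60)=13

i=0 t=3 v=5: → [0,12); WM=3
i=1 t=8 v=2: → [0,12); WM=8
i=2 t=14 v=1: → [12,24); WM=14; [0,12) fires=7
i=3 t=14 v=4: → [12,24); WM=14
i=4 t=15 v=5: → [12,24); WM=15
i=5 t=15 v=8: → [12,24); WM=15
i=6 t=24 v=1: → [24,36); WM=24; [12,24) fires=18
i=7 t=29 v=6: → [24,36); WM=29
i=8 t=33 v=2: → [24,36); WM=33
i=9 t=34 v=9: → [24,36); WM=34
i=10 t=38 v=3: → [36,48); WM=38; [24,36) fires=18
i=11 t=31 v=3: DROP (t<38-0); WM=38
i=12 t=40 v=3: → [36,48); WM=40
i=13 t=40 v=4: → [36,48); WM=40
i=14 t=43 v=7: → [36,48); WM=43
i=15 t=44 v=1: → [36,48); WM=44
i=16 t=44 v=1: → [36,48); WM=44
i=17 t=47 v=4: → [36,48); WM=47
i=18 t=46 v=4: DROP (t<47-0); WM=47
i=19 t=54 v=5: → [48,60); WM=54; [36,48) fires=23
i=20 t=56 v=2: → [48,60); WM=56
i=21 t=58 v=1: → [48,60); WM=58
i=22 t=59 v=5: → [48,60); WM=59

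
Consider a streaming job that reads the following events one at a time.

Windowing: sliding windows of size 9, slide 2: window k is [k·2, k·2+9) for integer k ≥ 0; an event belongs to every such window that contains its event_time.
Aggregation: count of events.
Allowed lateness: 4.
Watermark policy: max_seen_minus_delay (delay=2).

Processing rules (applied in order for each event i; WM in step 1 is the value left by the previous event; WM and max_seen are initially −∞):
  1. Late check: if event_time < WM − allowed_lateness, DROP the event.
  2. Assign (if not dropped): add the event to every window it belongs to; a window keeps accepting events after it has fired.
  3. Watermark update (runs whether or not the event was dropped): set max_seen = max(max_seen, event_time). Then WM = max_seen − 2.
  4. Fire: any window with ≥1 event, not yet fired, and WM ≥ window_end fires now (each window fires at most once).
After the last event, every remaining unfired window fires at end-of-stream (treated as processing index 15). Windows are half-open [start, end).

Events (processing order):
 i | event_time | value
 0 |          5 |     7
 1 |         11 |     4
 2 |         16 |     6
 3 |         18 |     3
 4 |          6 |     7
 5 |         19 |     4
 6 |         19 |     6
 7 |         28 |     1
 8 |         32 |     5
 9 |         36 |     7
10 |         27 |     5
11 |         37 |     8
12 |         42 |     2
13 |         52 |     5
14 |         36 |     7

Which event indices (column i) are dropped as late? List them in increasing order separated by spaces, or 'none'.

i=0 t=5 v=7: → [4,13),[2,11),[0,9); WM=3
i=1 t=11 v=4: → [10,19),[8,17),[6,15),[4,13); WM=9; [0,9) fires=1
i=2 t=16 v=6: → [16,25),[14,23),[12,21),[10,19),[8,17); WM=14; [2,11) fires=1 [4,13) fires=2
i=3 t=18 v=3: → [18,27),[16,25),[14,23),[12,21),[10,19); WM=16; [6,15) fires=1
i=4 t=6 v=7: DROP (t<16-4); WM=16
i=5 t=19 v=4: → [18,27),[16,25),[14,23),[12,21); WM=17; [8,17) fires=2
i=6 t=19 v=6: → [18,27),[16,25),[14,23),[12,21); WM=17
i=7 t=28 v=1: → [28,37),[26,35),[24,33),[22,31),[20,29); WM=26; [10,19) fires=3 [12,21) fires=4 [14,23) fires=4 [16,25) fires=4
i=8 t=32 v=5: → [32,41),[30,39),[28,37),[26,35),[24,33); WM=30; [18,27) fires=3 [20,29) fires=1
i=9 t=36 v=7: → [36,45),[34,43),[32,41),[30,39),[28,37); WM=34; [22,31) fires=1 [24,33) fires=2
i=10 t=27 v=5: DROP (t<34-4); WM=34
i=11 t=37 v=8: → [36,45),[34,43),[32,41),[30,39); WM=35; [26,35) fires=2
i=12 t=42 v=2: → [42,51),[40,49),[38,47),[36,45),[34,43); WM=40; [28,37) fires=3 [30,39) fires=3
i=13 t=52 v=5: → [52,61),[50,59),[48,57),[46,55),[44,53); WM=50; [32,41) fires=3 [34,43) fires=3 [36,45) fires=3 [38,47) fires=1 [40,49) fires=1
i=14 t=36 v=7: DROP (t<50-4); WM=50

4 10 14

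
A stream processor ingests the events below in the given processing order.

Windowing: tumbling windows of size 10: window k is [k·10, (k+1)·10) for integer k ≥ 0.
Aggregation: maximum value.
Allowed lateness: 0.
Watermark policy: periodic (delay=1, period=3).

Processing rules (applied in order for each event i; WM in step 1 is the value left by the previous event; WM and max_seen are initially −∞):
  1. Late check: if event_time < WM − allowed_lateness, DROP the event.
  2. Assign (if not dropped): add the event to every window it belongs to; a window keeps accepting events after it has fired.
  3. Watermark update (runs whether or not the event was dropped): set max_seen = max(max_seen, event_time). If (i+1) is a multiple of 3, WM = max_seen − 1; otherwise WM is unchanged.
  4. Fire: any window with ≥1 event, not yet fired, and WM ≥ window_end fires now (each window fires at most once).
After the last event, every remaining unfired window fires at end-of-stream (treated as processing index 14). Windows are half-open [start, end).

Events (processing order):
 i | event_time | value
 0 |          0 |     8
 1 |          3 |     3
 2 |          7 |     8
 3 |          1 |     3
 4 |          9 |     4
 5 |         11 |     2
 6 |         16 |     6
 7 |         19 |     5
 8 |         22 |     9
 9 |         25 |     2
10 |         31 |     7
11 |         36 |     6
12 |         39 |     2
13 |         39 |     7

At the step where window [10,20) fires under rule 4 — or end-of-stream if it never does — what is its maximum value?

i=0 t=0 v=8: → [0,10); WM=−∞
i=1 t=3 v=3: → [0,10); WM=−∞
i=2 t=7 v=8: → [0,10); WM=6
i=3 t=1 v=3: DROP (t<6-0); WM=6
i=4 t=9 v=4: → [0,10); WM=6
i=5 t=11 v=2: → [10,20); WM=10; [0,10) fires=8
i=6 t=16 v=6: → [10,20); WM=10
i=7 t=19 v=5: → [10,20); WM=10
i=8 t=22 v=9: → [20,30); WM=21; [10,20) fires=6
i=9 t=25 v=2: → [20,30); WM=21
i=10 t=31 v=7: → [30,40); WM=21
i=11 t=36 v=6: → [30,40); WM=35; [20,30) fires=9
i=12 t=39 v=2: → [30,40); WM=35
i=13 t=39 v=7: → [30,40); WM=35

6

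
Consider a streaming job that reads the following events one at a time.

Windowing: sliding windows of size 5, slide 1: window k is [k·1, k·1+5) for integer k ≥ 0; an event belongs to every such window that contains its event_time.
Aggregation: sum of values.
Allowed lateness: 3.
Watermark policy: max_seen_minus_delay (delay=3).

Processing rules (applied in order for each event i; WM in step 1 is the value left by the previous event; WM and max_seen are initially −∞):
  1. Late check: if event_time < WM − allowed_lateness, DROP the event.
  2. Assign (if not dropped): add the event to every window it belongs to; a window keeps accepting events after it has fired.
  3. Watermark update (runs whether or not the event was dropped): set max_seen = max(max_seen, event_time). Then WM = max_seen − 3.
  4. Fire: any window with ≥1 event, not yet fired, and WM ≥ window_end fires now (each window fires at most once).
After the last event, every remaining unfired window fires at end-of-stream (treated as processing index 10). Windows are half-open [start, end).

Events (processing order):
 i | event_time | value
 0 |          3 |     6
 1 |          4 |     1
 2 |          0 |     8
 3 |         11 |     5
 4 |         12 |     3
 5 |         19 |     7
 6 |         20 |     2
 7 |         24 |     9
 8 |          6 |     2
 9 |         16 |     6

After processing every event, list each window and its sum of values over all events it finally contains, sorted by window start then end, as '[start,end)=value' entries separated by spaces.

[0,5)=15 [1,6)=7 [2,7)=7 [3,8)=7 [4,9)=1 [7,12)=5 [8,13)=8 [9,14)=8 [10,15)=8 [11,16)=8 [12,17)=3 [15,20)=7 [16,21)=9 [17,22)=9 [18,23)=9 [19,24)=9 [20,25)=11 [21,26)=9 [22,27)=9 [23,28)=9 [24,29)=9

i=0 t=3 v=6: → [3,8),[2,7),[1,6),[0,5); WM=0
i=1 t=4 v=1: → [4,9),[3,8),[2,7),[1,6),[0,5); WM=1
i=2 t=0 v=8: → [0,5); WM=1
i=3 t=11 v=5: → [11,16),[10,15),[9,14),[8,13),[7,12); WM=8; [0,5) fires=15 [1,6) fires=7 [2,7) fires=7 [3,8) fires=7
i=4 t=12 v=3: → [12,17),[11,16),[10,15),[9,14),[8,13); WM=9; [4,9) fires=1
i=5 t=19 v=7: → [19,24),[18,23),[17,22),[16,21),[15,20); WM=16; [7,12) fires=5 [8,13) fires=8 [9,14) fires=8 [10,15) fires=8 [11,16) fires=8
i=6 t=20 v=2: → [20,25),[19,24),[18,23),[17,22),[16,21); WM=17; [12,17) fires=3
i=7 t=24 v=9: → [24,29),[23,28),[22,27),[21,26),[20,25); WM=21; [15,20) fires=7 [16,21) fires=9
i=8 t=6 v=2: DROP (t<21-3); WM=21
i=9 t=16 v=6: DROP (t<21-3); WM=21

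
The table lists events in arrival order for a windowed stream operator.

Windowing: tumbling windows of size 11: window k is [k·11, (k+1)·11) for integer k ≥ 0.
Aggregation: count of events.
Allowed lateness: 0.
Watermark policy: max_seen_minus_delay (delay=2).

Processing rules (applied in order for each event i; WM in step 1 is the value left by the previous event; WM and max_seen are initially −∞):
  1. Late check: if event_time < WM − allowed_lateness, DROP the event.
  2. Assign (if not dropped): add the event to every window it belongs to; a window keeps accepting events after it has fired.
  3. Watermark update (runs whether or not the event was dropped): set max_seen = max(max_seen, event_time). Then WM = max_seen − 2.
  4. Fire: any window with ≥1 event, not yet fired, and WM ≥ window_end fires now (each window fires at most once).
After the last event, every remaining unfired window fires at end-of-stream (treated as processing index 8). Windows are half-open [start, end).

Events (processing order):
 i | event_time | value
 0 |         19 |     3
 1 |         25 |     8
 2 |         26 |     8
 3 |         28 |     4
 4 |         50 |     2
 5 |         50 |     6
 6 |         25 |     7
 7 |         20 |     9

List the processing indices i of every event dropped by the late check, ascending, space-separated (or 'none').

i=0 t=19 v=3: → [11,22); WM=17
i=1 t=25 v=8: → [22,33); WM=23; [11,22) fires=1
i=2 t=26 v=8: → [22,33); WM=24
i=3 t=28 v=4: → [22,33); WM=26
i=4 t=50 v=2: → [44,55); WM=48; [22,33) fires=3
i=5 t=50 v=6: → [44,55); WM=48
i=6 t=25 v=7: DROP (t<48-0); WM=48
i=7 t=20 v=9: DROP (t<48-0); WM=48

6 7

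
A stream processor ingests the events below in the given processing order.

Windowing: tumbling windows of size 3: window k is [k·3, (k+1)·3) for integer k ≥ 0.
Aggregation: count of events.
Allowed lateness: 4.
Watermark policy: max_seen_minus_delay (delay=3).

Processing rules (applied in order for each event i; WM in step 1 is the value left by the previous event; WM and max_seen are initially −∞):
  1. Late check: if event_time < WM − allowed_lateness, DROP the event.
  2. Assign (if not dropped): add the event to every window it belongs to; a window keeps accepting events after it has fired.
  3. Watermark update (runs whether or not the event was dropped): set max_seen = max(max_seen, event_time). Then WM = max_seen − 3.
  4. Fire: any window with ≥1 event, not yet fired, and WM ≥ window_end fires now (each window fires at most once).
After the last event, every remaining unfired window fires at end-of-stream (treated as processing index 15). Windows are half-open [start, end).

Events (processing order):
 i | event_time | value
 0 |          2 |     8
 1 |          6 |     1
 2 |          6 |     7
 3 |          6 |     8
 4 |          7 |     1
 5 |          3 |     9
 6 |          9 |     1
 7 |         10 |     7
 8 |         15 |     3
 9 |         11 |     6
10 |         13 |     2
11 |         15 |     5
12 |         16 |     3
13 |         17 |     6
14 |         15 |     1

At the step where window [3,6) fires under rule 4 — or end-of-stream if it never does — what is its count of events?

i=0 t=2 v=8: → [0,3); WM=-1
i=1 t=6 v=1: → [6,9); WM=3; [0,3) fires=1
i=2 t=6 v=7: → [6,9); WM=3
i=3 t=6 v=8: → [6,9); WM=3
i=4 t=7 v=1: → [6,9); WM=4
i=5 t=3 v=9: → [3,6); WM=4
i=6 t=9 v=1: → [9,12); WM=6; [3,6) fires=1
i=7 t=10 v=7: → [9,12); WM=7
i=8 t=15 v=3: → [15,18); WM=12; [6,9) fires=4 [9,12) fires=2
i=9 t=11 v=6: → [9,12); WM=12
i=10 t=13 v=2: → [12,15); WM=12
i=11 t=15 v=5: → [15,18); WM=12
i=12 t=16 v=3: → [15,18); WM=13
i=13 t=17 v=6: → [15,18); WM=14
i=14 t=15 v=1: → [15,18); WM=14

1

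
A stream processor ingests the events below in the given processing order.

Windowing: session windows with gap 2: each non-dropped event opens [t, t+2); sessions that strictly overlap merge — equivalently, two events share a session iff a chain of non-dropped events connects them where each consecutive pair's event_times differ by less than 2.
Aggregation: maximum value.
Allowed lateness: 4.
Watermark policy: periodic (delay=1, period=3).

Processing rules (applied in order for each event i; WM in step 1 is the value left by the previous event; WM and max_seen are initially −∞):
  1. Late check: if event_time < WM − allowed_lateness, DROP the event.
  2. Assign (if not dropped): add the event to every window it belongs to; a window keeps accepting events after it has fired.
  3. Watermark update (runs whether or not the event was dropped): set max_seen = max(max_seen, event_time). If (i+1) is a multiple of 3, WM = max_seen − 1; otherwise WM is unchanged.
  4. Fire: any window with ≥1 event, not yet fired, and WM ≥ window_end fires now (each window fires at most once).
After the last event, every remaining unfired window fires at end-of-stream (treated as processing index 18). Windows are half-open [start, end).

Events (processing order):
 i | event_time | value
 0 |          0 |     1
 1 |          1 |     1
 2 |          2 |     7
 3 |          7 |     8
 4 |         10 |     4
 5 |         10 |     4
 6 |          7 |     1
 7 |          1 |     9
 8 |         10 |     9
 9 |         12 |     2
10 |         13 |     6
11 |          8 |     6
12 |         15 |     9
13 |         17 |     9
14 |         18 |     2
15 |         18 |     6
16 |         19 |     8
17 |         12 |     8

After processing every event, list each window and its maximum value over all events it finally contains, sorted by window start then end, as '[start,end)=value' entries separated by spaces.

[0,4)=7 [7,10)=8 [10,12)=9 [12,15)=6 [15,17)=9 [17,21)=9

i=0 t=0 v=1: → [0,2); WM=−∞
i=1 t=1 v=1: → [0,3); WM=−∞
i=2 t=2 v=7: → [0,4); WM=1
i=3 t=7 v=8: → [7,9); WM=1
i=4 t=10 v=4: → [10,12); WM=1
i=5 t=10 v=4: → [10,12); WM=9
i=6 t=7 v=1: → [7,9); WM=9
i=7 t=1 v=9: DROP (t<9-4); WM=9
i=8 t=10 v=9: → [10,12); WM=9
i=9 t=12 v=2: → [12,14); WM=9
i=10 t=13 v=6: → [12,15); WM=9
i=11 t=8 v=6: → [7,10); WM=12
i=12 t=15 v=9: → [15,17); WM=12
i=13 t=17 v=9: → [17,19); WM=12
i=14 t=18 v=2: → [17,20); WM=17
i=15 t=18 v=6: → [17,20); WM=17
i=16 t=19 v=8: → [17,21); WM=17
i=17 t=12 v=8: DROP (t<17-4); WM=18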